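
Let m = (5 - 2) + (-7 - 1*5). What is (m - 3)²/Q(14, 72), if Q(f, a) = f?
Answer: 72/7 ≈ 10.286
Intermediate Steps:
m = -9 (m = 3 + (-7 - 5) = 3 - 12 = -9)
(m - 3)²/Q(14, 72) = (-9 - 3)²/14 = (-12)²*(1/14) = 144*(1/14) = 72/7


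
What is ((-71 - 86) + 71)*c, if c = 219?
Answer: -18834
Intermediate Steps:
((-71 - 86) + 71)*c = ((-71 - 86) + 71)*219 = (-157 + 71)*219 = -86*219 = -18834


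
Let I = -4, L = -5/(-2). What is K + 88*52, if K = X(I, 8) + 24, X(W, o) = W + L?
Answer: 9197/2 ≈ 4598.5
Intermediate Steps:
L = 5/2 (L = -5*(-½) = 5/2 ≈ 2.5000)
X(W, o) = 5/2 + W (X(W, o) = W + 5/2 = 5/2 + W)
K = 45/2 (K = (5/2 - 4) + 24 = -3/2 + 24 = 45/2 ≈ 22.500)
K + 88*52 = 45/2 + 88*52 = 45/2 + 4576 = 9197/2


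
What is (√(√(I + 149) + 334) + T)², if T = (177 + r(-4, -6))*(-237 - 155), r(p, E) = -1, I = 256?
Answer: (68992 - √(334 + 9*√5))² ≈ 4.7573e+9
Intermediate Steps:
T = -68992 (T = (177 - 1)*(-237 - 155) = 176*(-392) = -68992)
(√(√(I + 149) + 334) + T)² = (√(√(256 + 149) + 334) - 68992)² = (√(√405 + 334) - 68992)² = (√(9*√5 + 334) - 68992)² = (√(334 + 9*√5) - 68992)² = (-68992 + √(334 + 9*√5))²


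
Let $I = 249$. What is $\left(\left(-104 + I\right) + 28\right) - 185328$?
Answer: $-185155$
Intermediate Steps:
$\left(\left(-104 + I\right) + 28\right) - 185328 = \left(\left(-104 + 249\right) + 28\right) - 185328 = \left(145 + 28\right) - 185328 = 173 - 185328 = -185155$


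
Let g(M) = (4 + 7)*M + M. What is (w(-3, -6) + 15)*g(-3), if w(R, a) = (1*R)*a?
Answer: -1188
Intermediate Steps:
g(M) = 12*M (g(M) = 11*M + M = 12*M)
w(R, a) = R*a
(w(-3, -6) + 15)*g(-3) = (-3*(-6) + 15)*(12*(-3)) = (18 + 15)*(-36) = 33*(-36) = -1188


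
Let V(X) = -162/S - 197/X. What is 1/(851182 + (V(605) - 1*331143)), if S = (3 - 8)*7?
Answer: 4235/2202383388 ≈ 1.9229e-6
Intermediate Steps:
S = -35 (S = -5*7 = -35)
V(X) = 162/35 - 197/X (V(X) = -162/(-35) - 197/X = -162*(-1/35) - 197/X = 162/35 - 197/X)
1/(851182 + (V(605) - 1*331143)) = 1/(851182 + ((162/35 - 197/605) - 1*331143)) = 1/(851182 + ((162/35 - 197*1/605) - 331143)) = 1/(851182 + ((162/35 - 197/605) - 331143)) = 1/(851182 + (18223/4235 - 331143)) = 1/(851182 - 1402372382/4235) = 1/(2202383388/4235) = 4235/2202383388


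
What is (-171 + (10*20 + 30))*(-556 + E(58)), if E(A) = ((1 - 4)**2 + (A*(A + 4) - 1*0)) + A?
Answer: 183313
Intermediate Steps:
E(A) = 9 + A + A*(4 + A) (E(A) = ((-3)**2 + (A*(4 + A) + 0)) + A = (9 + A*(4 + A)) + A = 9 + A + A*(4 + A))
(-171 + (10*20 + 30))*(-556 + E(58)) = (-171 + (10*20 + 30))*(-556 + (9 + 58**2 + 5*58)) = (-171 + (200 + 30))*(-556 + (9 + 3364 + 290)) = (-171 + 230)*(-556 + 3663) = 59*3107 = 183313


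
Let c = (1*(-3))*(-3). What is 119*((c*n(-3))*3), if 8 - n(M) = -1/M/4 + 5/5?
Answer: 88893/4 ≈ 22223.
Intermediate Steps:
c = 9 (c = -3*(-3) = 9)
n(M) = 7 + 1/(4*M) (n(M) = 8 - (-1/M/4 + 5/5) = 8 - (-1/M*(¼) + 5*(⅕)) = 8 - (-1/(4*M) + 1) = 8 - (1 - 1/(4*M)) = 8 + (-1 + 1/(4*M)) = 7 + 1/(4*M))
119*((c*n(-3))*3) = 119*((9*(7 + (¼)/(-3)))*3) = 119*((9*(7 + (¼)*(-⅓)))*3) = 119*((9*(7 - 1/12))*3) = 119*((9*(83/12))*3) = 119*((249/4)*3) = 119*(747/4) = 88893/4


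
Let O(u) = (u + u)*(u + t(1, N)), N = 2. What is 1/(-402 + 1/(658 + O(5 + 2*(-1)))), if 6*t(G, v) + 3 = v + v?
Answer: -677/272153 ≈ -0.0024876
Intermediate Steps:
t(G, v) = -½ + v/3 (t(G, v) = -½ + (v + v)/6 = -½ + (2*v)/6 = -½ + v/3)
O(u) = 2*u*(⅙ + u) (O(u) = (u + u)*(u + (-½ + (⅓)*2)) = (2*u)*(u + (-½ + ⅔)) = (2*u)*(u + ⅙) = (2*u)*(⅙ + u) = 2*u*(⅙ + u))
1/(-402 + 1/(658 + O(5 + 2*(-1)))) = 1/(-402 + 1/(658 + (5 + 2*(-1))*(1 + 6*(5 + 2*(-1)))/3)) = 1/(-402 + 1/(658 + (5 - 2)*(1 + 6*(5 - 2))/3)) = 1/(-402 + 1/(658 + (⅓)*3*(1 + 6*3))) = 1/(-402 + 1/(658 + (⅓)*3*(1 + 18))) = 1/(-402 + 1/(658 + (⅓)*3*19)) = 1/(-402 + 1/(658 + 19)) = 1/(-402 + 1/677) = 1/(-272153/677) = -677/272153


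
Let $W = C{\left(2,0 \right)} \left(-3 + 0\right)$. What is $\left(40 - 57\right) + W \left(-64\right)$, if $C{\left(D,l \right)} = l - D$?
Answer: $-401$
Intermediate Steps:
$W = 6$ ($W = \left(0 - 2\right) \left(-3 + 0\right) = \left(0 - 2\right) \left(-3\right) = \left(-2\right) \left(-3\right) = 6$)
$\left(40 - 57\right) + W \left(-64\right) = \left(40 - 57\right) + 6 \left(-64\right) = -17 - 384 = -401$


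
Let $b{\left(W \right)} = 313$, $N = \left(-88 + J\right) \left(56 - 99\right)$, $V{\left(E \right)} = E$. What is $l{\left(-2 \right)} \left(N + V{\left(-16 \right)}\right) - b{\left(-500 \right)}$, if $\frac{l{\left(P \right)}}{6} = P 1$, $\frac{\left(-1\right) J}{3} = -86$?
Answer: $87599$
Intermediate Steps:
$J = 258$ ($J = \left(-3\right) \left(-86\right) = 258$)
$l{\left(P \right)} = 6 P$ ($l{\left(P \right)} = 6 P 1 = 6 P$)
$N = -7310$ ($N = \left(-88 + 258\right) \left(56 - 99\right) = 170 \left(-43\right) = -7310$)
$l{\left(-2 \right)} \left(N + V{\left(-16 \right)}\right) - b{\left(-500 \right)} = 6 \left(-2\right) \left(-7310 - 16\right) - 313 = \left(-12\right) \left(-7326\right) - 313 = 87912 - 313 = 87599$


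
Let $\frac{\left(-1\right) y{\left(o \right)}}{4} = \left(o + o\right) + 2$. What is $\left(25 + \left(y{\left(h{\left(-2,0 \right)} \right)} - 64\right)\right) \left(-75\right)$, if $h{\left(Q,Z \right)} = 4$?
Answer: $5925$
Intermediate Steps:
$y{\left(o \right)} = -8 - 8 o$ ($y{\left(o \right)} = - 4 \left(\left(o + o\right) + 2\right) = - 4 \left(2 o + 2\right) = - 4 \left(2 + 2 o\right) = -8 - 8 o$)
$\left(25 + \left(y{\left(h{\left(-2,0 \right)} \right)} - 64\right)\right) \left(-75\right) = \left(25 - 104\right) \left(-75\right) = \left(-79\right) \left(-75\right) = 5925$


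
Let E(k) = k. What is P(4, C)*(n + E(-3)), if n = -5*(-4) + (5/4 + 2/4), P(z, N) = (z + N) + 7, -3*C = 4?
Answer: 725/4 ≈ 181.25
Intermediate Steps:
C = -4/3 (C = -⅓*4 = -4/3 ≈ -1.3333)
P(z, N) = 7 + N + z (P(z, N) = (N + z) + 7 = 7 + N + z)
n = 87/4 (n = 20 + (5*(¼) + 2*(¼)) = 20 + (5/4 + ½) = 20 + 7/4 = 87/4 ≈ 21.750)
P(4, C)*(n + E(-3)) = (7 - 4/3 + 4)*(87/4 - 3) = (29/3)*(75/4) = 725/4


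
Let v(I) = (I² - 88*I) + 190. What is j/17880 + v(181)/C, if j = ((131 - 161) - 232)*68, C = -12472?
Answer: -65821549/27874920 ≈ -2.3613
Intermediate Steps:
v(I) = 190 + I² - 88*I
j = -17816 (j = (-30 - 232)*68 = -262*68 = -17816)
j/17880 + v(181)/C = -17816/17880 + (190 + 181² - 88*181)/(-12472) = -17816*1/17880 + (190 + 32761 - 15928)*(-1/12472) = -2227/2235 + 17023*(-1/12472) = -2227/2235 - 17023/12472 = -65821549/27874920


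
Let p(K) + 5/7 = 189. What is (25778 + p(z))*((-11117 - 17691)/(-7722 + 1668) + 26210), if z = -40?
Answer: 4807783459512/7063 ≈ 6.8070e+8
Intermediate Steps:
p(K) = 1318/7 (p(K) = -5/7 + 189 = 1318/7)
(25778 + p(z))*((-11117 - 17691)/(-7722 + 1668) + 26210) = (25778 + 1318/7)*((-11117 - 17691)/(-7722 + 1668) + 26210) = 181764*(-28808/(-6054) + 26210)/7 = 181764*(-28808*(-1/6054) + 26210)/7 = 181764*(14404/3027 + 26210)/7 = (181764/7)*(79352074/3027) = 4807783459512/7063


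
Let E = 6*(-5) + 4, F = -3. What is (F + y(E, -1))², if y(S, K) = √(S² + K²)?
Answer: (3 - √677)² ≈ 529.88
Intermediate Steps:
E = -26 (E = -30 + 4 = -26)
y(S, K) = √(K² + S²)
(F + y(E, -1))² = (-3 + √((-1)² + (-26)²))² = (-3 + √(1 + 676))² = (-3 + √677)²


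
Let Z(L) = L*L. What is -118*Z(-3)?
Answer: -1062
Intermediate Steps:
Z(L) = L**2
-118*Z(-3) = -118*(-3)**2 = -118*9 = -1062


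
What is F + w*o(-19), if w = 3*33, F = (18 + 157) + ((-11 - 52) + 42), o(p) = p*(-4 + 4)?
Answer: 154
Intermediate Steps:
o(p) = 0 (o(p) = p*0 = 0)
F = 154 (F = 175 + (-63 + 42) = 175 - 21 = 154)
w = 99
F + w*o(-19) = 154 + 99*0 = 154 + 0 = 154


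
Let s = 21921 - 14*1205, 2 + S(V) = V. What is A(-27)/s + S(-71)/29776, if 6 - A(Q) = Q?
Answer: 613885/150398576 ≈ 0.0040817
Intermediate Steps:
S(V) = -2 + V
s = 5051 (s = 21921 - 1*16870 = 21921 - 16870 = 5051)
A(Q) = 6 - Q
A(-27)/s + S(-71)/29776 = (6 - 1*(-27))/5051 + (-2 - 71)/29776 = (6 + 27)*(1/5051) - 73*1/29776 = 33*(1/5051) - 73/29776 = 33/5051 - 73/29776 = 613885/150398576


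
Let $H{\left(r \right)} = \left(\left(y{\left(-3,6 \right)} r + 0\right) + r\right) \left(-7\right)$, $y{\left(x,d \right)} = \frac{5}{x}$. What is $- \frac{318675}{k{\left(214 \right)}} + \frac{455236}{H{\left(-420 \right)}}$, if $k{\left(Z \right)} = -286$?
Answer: $\frac{30900344}{35035} \approx 881.99$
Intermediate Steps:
$H{\left(r \right)} = \frac{14 r}{3}$ ($H{\left(r \right)} = \left(\left(\frac{5}{-3} r + 0\right) + r\right) \left(-7\right) = \left(\left(5 \left(- \frac{1}{3}\right) r + 0\right) + r\right) \left(-7\right) = \left(\left(- \frac{5 r}{3} + 0\right) + r\right) \left(-7\right) = \left(- \frac{5 r}{3} + r\right) \left(-7\right) = - \frac{2 r}{3} \left(-7\right) = \frac{14 r}{3}$)
$- \frac{318675}{k{\left(214 \right)}} + \frac{455236}{H{\left(-420 \right)}} = - \frac{318675}{-286} + \frac{455236}{\frac{14}{3} \left(-420\right)} = \left(-318675\right) \left(- \frac{1}{286}\right) + \frac{455236}{-1960} = \frac{318675}{286} + 455236 \left(- \frac{1}{1960}\right) = \frac{318675}{286} - \frac{113809}{490} = \frac{30900344}{35035}$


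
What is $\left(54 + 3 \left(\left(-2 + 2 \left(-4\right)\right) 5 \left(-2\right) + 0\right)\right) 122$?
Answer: $43188$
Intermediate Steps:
$\left(54 + 3 \left(\left(-2 + 2 \left(-4\right)\right) 5 \left(-2\right) + 0\right)\right) 122 = \left(54 + 3 \left(\left(-2 - 8\right) 5 \left(-2\right) + 0\right)\right) 122 = \left(54 + 3 \left(\left(-10\right) 5 \left(-2\right) + 0\right)\right) 122 = \left(54 + 3 \left(\left(-50\right) \left(-2\right) + 0\right)\right) 122 = \left(54 + 3 \left(100 + 0\right)\right) 122 = \left(54 + 3 \cdot 100\right) 122 = \left(54 + 300\right) 122 = 354 \cdot 122 = 43188$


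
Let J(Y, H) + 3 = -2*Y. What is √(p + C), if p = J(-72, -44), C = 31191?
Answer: 2*√7833 ≈ 177.01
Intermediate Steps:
J(Y, H) = -3 - 2*Y
p = 141 (p = -3 - 2*(-72) = -3 + 144 = 141)
√(p + C) = √(141 + 31191) = √31332 = 2*√7833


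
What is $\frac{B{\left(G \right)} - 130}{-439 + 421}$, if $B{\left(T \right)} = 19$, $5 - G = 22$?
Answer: $\frac{37}{6} \approx 6.1667$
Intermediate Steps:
$G = -17$ ($G = 5 - 22 = -17$)
$\frac{B{\left(G \right)} - 130}{-439 + 421} = \frac{19 - 130}{-439 + 421} = - \frac{111}{-18} = \left(-111\right) \left(- \frac{1}{18}\right) = \frac{37}{6}$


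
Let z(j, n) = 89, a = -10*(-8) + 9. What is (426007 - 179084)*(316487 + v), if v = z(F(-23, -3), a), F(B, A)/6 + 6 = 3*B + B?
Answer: 78169895648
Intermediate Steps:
F(B, A) = -36 + 24*B (F(B, A) = -36 + 6*(3*B + B) = -36 + 6*(4*B) = -36 + 24*B)
a = 89 (a = 80 + 9 = 89)
v = 89
(426007 - 179084)*(316487 + v) = (426007 - 179084)*(316487 + 89) = 246923*316576 = 78169895648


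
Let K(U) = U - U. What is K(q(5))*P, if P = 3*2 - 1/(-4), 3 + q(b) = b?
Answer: 0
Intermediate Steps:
q(b) = -3 + b
K(U) = 0
P = 25/4 (P = 6 - 1*(-¼) = 6 + ¼ = 25/4 ≈ 6.2500)
K(q(5))*P = 0*(25/4) = 0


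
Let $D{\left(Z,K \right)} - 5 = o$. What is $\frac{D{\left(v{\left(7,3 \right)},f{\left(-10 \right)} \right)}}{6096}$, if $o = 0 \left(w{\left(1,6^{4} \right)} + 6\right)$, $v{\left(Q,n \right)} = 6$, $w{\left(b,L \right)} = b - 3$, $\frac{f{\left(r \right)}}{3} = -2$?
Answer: $\frac{5}{6096} \approx 0.00082021$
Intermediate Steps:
$f{\left(r \right)} = -6$ ($f{\left(r \right)} = 3 \left(-2\right) = -6$)
$w{\left(b,L \right)} = -3 + b$
$o = 0$ ($o = 0 \left(\left(-3 + 1\right) + 6\right) = 0 \left(-2 + 6\right) = 0 \cdot 4 = 0$)
$D{\left(Z,K \right)} = 5$ ($D{\left(Z,K \right)} = 5 + 0 = 5$)
$\frac{D{\left(v{\left(7,3 \right)},f{\left(-10 \right)} \right)}}{6096} = \frac{5}{6096}$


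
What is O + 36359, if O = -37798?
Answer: -1439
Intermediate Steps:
O + 36359 = -37798 + 36359 = -1439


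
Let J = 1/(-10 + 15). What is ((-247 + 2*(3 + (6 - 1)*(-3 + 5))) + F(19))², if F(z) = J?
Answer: 1218816/25 ≈ 48753.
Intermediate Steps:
J = ⅕ (J = 1/5 = ⅕ ≈ 0.20000)
F(z) = ⅕
((-247 + 2*(3 + (6 - 1)*(-3 + 5))) + F(19))² = ((-247 + 2*(3 + (6 - 1)*(-3 + 5))) + ⅕)² = ((-247 + 2*(3 + 5*2)) + ⅕)² = ((-247 + 2*(3 + 10)) + ⅕)² = ((-247 + 2*13) + ⅕)² = ((-247 + 26) + ⅕)² = (-221 + ⅕)² = (-1104/5)² = 1218816/25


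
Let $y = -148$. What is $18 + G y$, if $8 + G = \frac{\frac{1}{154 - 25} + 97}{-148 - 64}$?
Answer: $\frac{8681092}{6837} \approx 1269.7$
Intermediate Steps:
$G = - \frac{115649}{13674}$ ($G = -8 + \frac{\frac{1}{154 - 25} + 97}{-148 - 64} = -8 + \frac{\frac{1}{129} + 97}{-212} = -8 + \left(\frac{1}{129} + 97\right) \left(- \frac{1}{212}\right) = -8 + \frac{12514}{129} \left(- \frac{1}{212}\right) = -8 - \frac{6257}{13674} = - \frac{115649}{13674} \approx -8.4576$)
$18 + G y = 18 - - \frac{8558026}{6837} = 18 + \frac{8558026}{6837} = \frac{8681092}{6837}$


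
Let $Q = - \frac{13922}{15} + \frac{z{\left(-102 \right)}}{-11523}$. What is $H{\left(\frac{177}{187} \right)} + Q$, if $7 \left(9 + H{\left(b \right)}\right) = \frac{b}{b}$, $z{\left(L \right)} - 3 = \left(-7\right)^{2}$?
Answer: $- \frac{377894764}{403305} \approx -937.0$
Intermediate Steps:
$z{\left(L \right)} = 52$ ($z{\left(L \right)} = 3 + \left(-7\right)^{2} = 3 + 49 = 52$)
$H{\left(b \right)} = - \frac{62}{7}$ ($H{\left(b \right)} = -9 + \frac{b \frac{1}{b}}{7} = -9 + \frac{1}{7} \cdot 1 = -9 + \frac{1}{7} = - \frac{62}{7}$)
$Q = - \frac{53474662}{57615}$ ($Q = - \frac{13922}{15} + \frac{52}{-11523} = \left(-13922\right) \frac{1}{15} + 52 \left(- \frac{1}{11523}\right) = - \frac{13922}{15} - \frac{52}{11523} = - \frac{53474662}{57615} \approx -928.14$)
$H{\left(\frac{177}{187} \right)} + Q = - \frac{62}{7} - \frac{53474662}{57615} = - \frac{377894764}{403305}$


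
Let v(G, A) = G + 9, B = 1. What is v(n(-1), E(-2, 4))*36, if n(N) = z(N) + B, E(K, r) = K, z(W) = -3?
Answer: 252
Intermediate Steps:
n(N) = -2 (n(N) = -3 + 1 = -2)
v(G, A) = 9 + G
v(n(-1), E(-2, 4))*36 = (9 - 2)*36 = 7*36 = 252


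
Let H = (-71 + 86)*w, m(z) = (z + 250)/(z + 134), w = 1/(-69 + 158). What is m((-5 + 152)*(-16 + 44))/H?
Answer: 194287/31875 ≈ 6.0953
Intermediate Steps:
w = 1/89 ≈ 0.011236
m(z) = (250 + z)/(134 + z)
H = 15/89 (H = (-71 + 86)*(1/89) = 15*(1/89) = 15/89 ≈ 0.16854)
m((-5 + 152)*(-16 + 44))/H = ((250 + (-5 + 152)*(-16 + 44))/(134 + (-5 + 152)*(-16 + 44)))/(15/89) = ((250 + 147*28)/(134 + 147*28))*(89/15) = ((250 + 4116)/(134 + 4116))*(89/15) = (4366/4250)*(89/15) = ((1/4250)*4366)*(89/15) = (2183/2125)*(89/15) = 194287/31875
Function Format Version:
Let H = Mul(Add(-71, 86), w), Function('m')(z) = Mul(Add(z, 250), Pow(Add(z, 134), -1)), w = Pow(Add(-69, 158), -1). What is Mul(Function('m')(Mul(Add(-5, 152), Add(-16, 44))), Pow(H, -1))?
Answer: Rational(194287, 31875) ≈ 6.0953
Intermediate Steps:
w = Rational(1, 89) (w = Pow(89, -1) = Rational(1, 89) ≈ 0.011236)
Function('m')(z) = Mul(Pow(Add(134, z), -1), Add(250, z)) (Function('m')(z) = Mul(Add(250, z), Pow(Add(134, z), -1)) = Mul(Pow(Add(134, z), -1), Add(250, z)))
H = Rational(15, 89) (H = Mul(Add(-71, 86), Rational(1, 89)) = Mul(15, Rational(1, 89)) = Rational(15, 89) ≈ 0.16854)
Mul(Function('m')(Mul(Add(-5, 152), Add(-16, 44))), Pow(H, -1)) = Mul(Mul(Pow(Add(134, Mul(Add(-5, 152), Add(-16, 44))), -1), Add(250, Mul(Add(-5, 152), Add(-16, 44)))), Pow(Rational(15, 89), -1)) = Mul(Mul(Pow(Add(134, Mul(147, 28)), -1), Add(250, Mul(147, 28))), Rational(89, 15)) = Mul(Mul(Pow(Add(134, 4116), -1), Add(250, 4116)), Rational(89, 15)) = Mul(Mul(Pow(4250, -1), 4366), Rational(89, 15)) = Mul(Mul(Rational(1, 4250), 4366), Rational(89, 15)) = Mul(Rational(2183, 2125), Rational(89, 15)) = Rational(194287, 31875)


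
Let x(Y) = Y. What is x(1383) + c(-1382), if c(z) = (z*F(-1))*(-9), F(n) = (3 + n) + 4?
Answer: 76011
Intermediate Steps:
F(n) = 7 + n
c(z) = -54*z (c(z) = (z*(7 - 1))*(-9) = (z*6)*(-9) = (6*z)*(-9) = -54*z)
x(1383) + c(-1382) = 1383 - 54*(-1382) = 1383 + 74628 = 76011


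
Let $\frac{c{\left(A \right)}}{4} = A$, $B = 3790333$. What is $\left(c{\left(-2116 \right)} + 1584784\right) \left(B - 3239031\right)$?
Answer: $869028368640$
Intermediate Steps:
$c{\left(A \right)} = 4 A$
$\left(c{\left(-2116 \right)} + 1584784\right) \left(B - 3239031\right) = \left(4 \left(-2116\right) + 1584784\right) \left(3790333 - 3239031\right) = \left(-8464 + 1584784\right) 551302 = 1576320 \cdot 551302 = 869028368640$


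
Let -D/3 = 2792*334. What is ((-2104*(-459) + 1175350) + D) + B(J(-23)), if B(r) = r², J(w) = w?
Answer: -655969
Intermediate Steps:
D = -2797584 (D = -8376*334 = -3*932528 = -2797584)
((-2104*(-459) + 1175350) + D) + B(J(-23)) = ((-2104*(-459) + 1175350) - 2797584) + (-23)² = ((965736 + 1175350) - 2797584) + 529 = (2141086 - 2797584) + 529 = -656498 + 529 = -655969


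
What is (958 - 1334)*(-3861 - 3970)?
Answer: 2944456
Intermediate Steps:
(958 - 1334)*(-3861 - 3970) = -376*(-7831) = 2944456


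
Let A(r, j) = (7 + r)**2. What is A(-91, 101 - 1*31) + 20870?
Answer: 27926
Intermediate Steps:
A(-91, 101 - 1*31) + 20870 = (7 - 91)**2 + 20870 = (-84)**2 + 20870 = 7056 + 20870 = 27926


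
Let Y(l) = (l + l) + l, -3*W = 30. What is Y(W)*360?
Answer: -10800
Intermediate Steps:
W = -10 (W = -⅓*30 = -10)
Y(l) = 3*l (Y(l) = 2*l + l = 3*l)
Y(W)*360 = (3*(-10))*360 = -30*360 = -10800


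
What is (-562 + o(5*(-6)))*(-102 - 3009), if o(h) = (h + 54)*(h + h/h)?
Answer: 3913638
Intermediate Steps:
o(h) = (1 + h)*(54 + h) (o(h) = (54 + h)*(h + 1) = (54 + h)*(1 + h) = (1 + h)*(54 + h))
(-562 + o(5*(-6)))*(-102 - 3009) = (-562 + (54 + (5*(-6))² + 55*(5*(-6))))*(-102 - 3009) = (-562 + (54 + (-30)² + 55*(-30)))*(-3111) = (-562 + (54 + 900 - 1650))*(-3111) = (-562 - 696)*(-3111) = -1258*(-3111) = 3913638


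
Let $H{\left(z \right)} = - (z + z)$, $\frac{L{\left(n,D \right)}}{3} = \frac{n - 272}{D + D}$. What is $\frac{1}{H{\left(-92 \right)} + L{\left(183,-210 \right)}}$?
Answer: $\frac{140}{25849} \approx 0.0054161$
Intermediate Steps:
$L{\left(n,D \right)} = \frac{3 \left(-272 + n\right)}{2 D}$ ($L{\left(n,D \right)} = 3 \frac{n - 272}{D + D} = 3 \frac{-272 + n}{2 D} = \frac{3 \left(-272 + n\right)}{2 D}$)
$H{\left(z \right)} = - 2 z$
$\frac{1}{H{\left(-92 \right)} + L{\left(183,-210 \right)}} = \frac{1}{\left(-2\right) \left(-92\right) + \frac{3 \left(-272 + 183\right)}{2 \left(-210\right)}} = \frac{1}{184 + \frac{3}{2} \left(- \frac{1}{210}\right) \left(-89\right)} = \frac{1}{184 + \frac{89}{140}} = \frac{1}{\frac{25849}{140}} = \frac{140}{25849}$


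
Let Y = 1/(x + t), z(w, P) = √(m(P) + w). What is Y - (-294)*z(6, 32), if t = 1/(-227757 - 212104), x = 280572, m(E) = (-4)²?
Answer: 439861/123412680491 + 294*√22 ≈ 1379.0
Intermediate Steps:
m(E) = 16
t = -1/439861 (t = 1/(-439861) = -1/439861 ≈ -2.2734e-6)
z(w, P) = √(16 + w)
Y = 439861/123412680491 (Y = 1/(280572 - 1/439861) = 1/(123412680491/439861) = 439861/123412680491 ≈ 3.5641e-6)
Y - (-294)*z(6, 32) = 439861/123412680491 - (-294)*√(16 + 6) = 439861/123412680491 - (-294)*√22 = 439861/123412680491 + 294*√22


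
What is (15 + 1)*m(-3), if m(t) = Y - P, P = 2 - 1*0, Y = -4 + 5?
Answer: -16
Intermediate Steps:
Y = 1
P = 2 (P = 2 + 0 = 2)
m(t) = -1 (m(t) = 1 - 1*2 = 1 - 2 = -1)
(15 + 1)*m(-3) = (15 + 1)*(-1) = 16*(-1) = -16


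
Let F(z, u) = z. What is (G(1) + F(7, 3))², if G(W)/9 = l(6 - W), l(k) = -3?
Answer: 400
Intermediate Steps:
G(W) = -27 (G(W) = 9*(-3) = -27)
(G(1) + F(7, 3))² = (-27 + 7)² = (-20)² = 400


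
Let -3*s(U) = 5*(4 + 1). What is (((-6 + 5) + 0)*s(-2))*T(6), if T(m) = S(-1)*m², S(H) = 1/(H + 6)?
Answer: 60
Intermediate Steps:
s(U) = -25/3 (s(U) = -5*(4 + 1)/3 = -5*5/3 = -⅓*25 = -25/3)
S(H) = 1/(6 + H)
T(m) = m²/5 (T(m) = m²/(6 - 1) = m²/5)
(((-6 + 5) + 0)*s(-2))*T(6) = (((-6 + 5) + 0)*(-25/3))*((⅕)*6²) = ((-1 + 0)*(-25/3))*((⅕)*36) = -1*(-25/3)*(36/5) = (25/3)*(36/5) = 60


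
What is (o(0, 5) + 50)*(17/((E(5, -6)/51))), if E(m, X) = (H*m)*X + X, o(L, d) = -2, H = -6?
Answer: 6936/29 ≈ 239.17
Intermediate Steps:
E(m, X) = X - 6*X*m (E(m, X) = (-6*m)*X + X = -6*X*m + X = X - 6*X*m)
(o(0, 5) + 50)*(17/((E(5, -6)/51))) = (-2 + 50)*(17/((-6*(1 - 6*5)/51))) = 48*(17/((-6*(1 - 30)*(1/51)))) = 48*(17/((-6*(-29)*(1/51)))) = 48*(17/((174*(1/51)))) = 48*(17/(58/17)) = 48*(17*(17/58)) = 48*(289/58) = 6936/29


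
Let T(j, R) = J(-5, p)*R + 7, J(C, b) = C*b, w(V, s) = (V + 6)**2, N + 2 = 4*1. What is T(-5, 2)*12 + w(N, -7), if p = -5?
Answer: 748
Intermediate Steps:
N = 2 (N = -2 + 4*1 = -2 + 4 = 2)
w(V, s) = (6 + V)**2
T(j, R) = 7 + 25*R (T(j, R) = (-5*(-5))*R + 7 = 25*R + 7 = 7 + 25*R)
T(-5, 2)*12 + w(N, -7) = (7 + 25*2)*12 + (6 + 2)**2 = (7 + 50)*12 + 8**2 = 57*12 + 64 = 684 + 64 = 748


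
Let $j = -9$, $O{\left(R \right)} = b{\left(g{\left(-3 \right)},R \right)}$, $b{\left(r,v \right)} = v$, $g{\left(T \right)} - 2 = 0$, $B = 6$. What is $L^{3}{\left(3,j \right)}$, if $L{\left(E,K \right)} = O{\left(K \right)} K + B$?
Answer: $658503$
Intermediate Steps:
$g{\left(T \right)} = 2$ ($g{\left(T \right)} = 2 + 0 = 2$)
$O{\left(R \right)} = R$
$L{\left(E,K \right)} = 6 + K^{2}$ ($L{\left(E,K \right)} = K K + 6 = K^{2} + 6 = 6 + K^{2}$)
$L^{3}{\left(3,j \right)} = \left(6 + \left(-9\right)^{2}\right)^{3} = \left(6 + 81\right)^{3} = 87^{3} = 658503$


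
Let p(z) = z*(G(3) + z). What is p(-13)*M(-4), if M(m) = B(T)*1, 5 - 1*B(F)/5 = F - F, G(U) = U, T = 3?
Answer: 3250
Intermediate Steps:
B(F) = 25 (B(F) = 25 - 5*(F - F) = 25 - 5*0 = 25 + 0 = 25)
p(z) = z*(3 + z)
M(m) = 25 (M(m) = 25*1 = 25)
p(-13)*M(-4) = -13*(3 - 13)*25 = -13*(-10)*25 = 130*25 = 3250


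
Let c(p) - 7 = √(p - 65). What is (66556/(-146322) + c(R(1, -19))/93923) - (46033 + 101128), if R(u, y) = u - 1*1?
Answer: -1011220025295550/6871500603 + I*√65/93923 ≈ -1.4716e+5 + 8.5839e-5*I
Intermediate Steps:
R(u, y) = -1 + u (R(u, y) = u - 1 = -1 + u)
c(p) = 7 + √(-65 + p) (c(p) = 7 + √(p - 65) = 7 + √(-65 + p))
(66556/(-146322) + c(R(1, -19))/93923) - (46033 + 101128) = (66556/(-146322) + (7 + √(-65 + (-1 + 1)))/93923) - (46033 + 101128) = (66556*(-1/146322) + (7 + √(-65 + 0))*(1/93923)) - 1*147161 = (-33278/73161 + (7 + √(-65))*(1/93923)) - 147161 = (-33278/73161 + (7 + I*√65)*(1/93923)) - 147161 = (-33278/73161 + (7/93923 + I*√65/93923)) - 147161 = (-3125057467/6871500603 + I*√65/93923) - 147161 = -1011220025295550/6871500603 + I*√65/93923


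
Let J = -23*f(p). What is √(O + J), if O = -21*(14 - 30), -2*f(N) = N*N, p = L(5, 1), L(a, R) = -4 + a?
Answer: √1390/2 ≈ 18.641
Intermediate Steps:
p = 1 (p = -4 + 5 = 1)
f(N) = -N²/2 (f(N) = -N*N/2 = -N²/2)
O = 336 (O = -21*(-16) = 336)
J = 23/2 (J = -(-23)*1²/2 = -(-23)/2 = -23*(-½) = 23/2 ≈ 11.500)
√(O + J) = √(336 + 23/2) = √(695/2) = √1390/2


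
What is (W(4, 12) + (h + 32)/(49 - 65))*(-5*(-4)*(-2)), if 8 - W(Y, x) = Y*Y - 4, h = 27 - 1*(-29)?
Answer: 380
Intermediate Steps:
h = 56 (h = 27 + 29 = 56)
W(Y, x) = 12 - Y**2 (W(Y, x) = 8 - (Y*Y - 4) = 8 - (Y**2 - 4) = 8 - (-4 + Y**2) = 8 + (4 - Y**2) = 12 - Y**2)
(W(4, 12) + (h + 32)/(49 - 65))*(-5*(-4)*(-2)) = ((12 - 1*4**2) + (56 + 32)/(49 - 65))*(-5*(-4)*(-2)) = ((12 - 1*16) + 88/(-16))*(20*(-2)) = ((12 - 16) + 88*(-1/16))*(-40) = (-4 - 11/2)*(-40) = -19/2*(-40) = 380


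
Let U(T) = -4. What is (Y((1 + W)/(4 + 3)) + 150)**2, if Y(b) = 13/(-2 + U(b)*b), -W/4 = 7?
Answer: 201384481/8836 ≈ 22791.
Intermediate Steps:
W = -28 (W = -4*7 = -28)
Y(b) = 13/(-2 - 4*b)
(Y((1 + W)/(4 + 3)) + 150)**2 = (13/(2*(-1 - 2*(1 - 28)/(4 + 3))) + 150)**2 = (13/(2*(-1 - (-54)/7)) + 150)**2 = (13/(2*(-1 - 2*(-27/7))) + 150)**2 = (13/(2*(-1 + 54/7)) + 150)**2 = (13/(2*(47/7)) + 150)**2 = ((13/2)*(7/47) + 150)**2 = (91/94 + 150)**2 = (14191/94)**2 = 201384481/8836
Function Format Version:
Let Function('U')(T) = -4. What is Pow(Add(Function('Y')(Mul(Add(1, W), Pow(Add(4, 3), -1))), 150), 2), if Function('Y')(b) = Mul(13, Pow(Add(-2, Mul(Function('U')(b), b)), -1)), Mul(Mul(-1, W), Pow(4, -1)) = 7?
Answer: Rational(201384481, 8836) ≈ 22791.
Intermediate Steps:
W = -28 (W = Mul(-4, 7) = -28)
Function('Y')(b) = Mul(13, Pow(Add(-2, Mul(-4, b)), -1))
Pow(Add(Function('Y')(Mul(Add(1, W), Pow(Add(4, 3), -1))), 150), 2) = Pow(Add(Mul(Rational(13, 2), Pow(Add(-1, Mul(-2, Mul(Add(1, -28), Pow(Add(4, 3), -1)))), -1)), 150), 2) = Pow(Add(Mul(Rational(13, 2), Pow(Add(-1, Mul(-2, Mul(-27, Pow(7, -1)))), -1)), 150), 2) = Pow(Add(Mul(Rational(13, 2), Pow(Add(-1, Mul(-2, Mul(-27, Rational(1, 7)))), -1)), 150), 2) = Pow(Add(Mul(Rational(13, 2), Pow(Add(-1, Mul(-2, Rational(-27, 7))), -1)), 150), 2) = Pow(Add(Mul(Rational(13, 2), Pow(Add(-1, Rational(54, 7)), -1)), 150), 2) = Pow(Add(Mul(Rational(13, 2), Pow(Rational(47, 7), -1)), 150), 2) = Pow(Add(Mul(Rational(13, 2), Rational(7, 47)), 150), 2) = Pow(Add(Rational(91, 94), 150), 2) = Pow(Rational(14191, 94), 2) = Rational(201384481, 8836)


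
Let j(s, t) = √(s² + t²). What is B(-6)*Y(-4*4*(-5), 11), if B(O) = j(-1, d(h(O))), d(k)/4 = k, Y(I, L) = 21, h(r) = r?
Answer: 21*√577 ≈ 504.44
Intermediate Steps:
d(k) = 4*k
B(O) = √(1 + 16*O²) (B(O) = √((-1)² + (4*O)²) = √(1 + 16*O²))
B(-6)*Y(-4*4*(-5), 11) = √(1 + 16*(-6)²)*21 = √(1 + 16*36)*21 = √(1 + 576)*21 = √577*21 = 21*√577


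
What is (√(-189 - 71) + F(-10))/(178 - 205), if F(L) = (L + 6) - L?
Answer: -2/9 - 2*I*√65/27 ≈ -0.22222 - 0.5972*I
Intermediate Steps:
F(L) = 6 (F(L) = (6 + L) - L = 6)
(√(-189 - 71) + F(-10))/(178 - 205) = (√(-189 - 71) + 6)/(178 - 205) = (√(-260) + 6)/(-27) = (2*I*√65 + 6)*(-1/27) = (6 + 2*I*√65)*(-1/27) = -2/9 - 2*I*√65/27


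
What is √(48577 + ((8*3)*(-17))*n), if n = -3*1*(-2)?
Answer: √46129 ≈ 214.78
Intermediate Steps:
n = 6 (n = -3*(-2) = 6)
√(48577 + ((8*3)*(-17))*n) = √(48577 + ((8*3)*(-17))*6) = √(48577 + (24*(-17))*6) = √(48577 - 408*6) = √(48577 - 2448) = √46129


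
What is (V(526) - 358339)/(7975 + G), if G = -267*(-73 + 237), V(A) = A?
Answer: 357813/35813 ≈ 9.9911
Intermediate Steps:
G = -43788 (G = -267*164 = -43788)
(V(526) - 358339)/(7975 + G) = (526 - 358339)/(7975 - 43788) = -357813/(-35813) = -357813*(-1/35813) = 357813/35813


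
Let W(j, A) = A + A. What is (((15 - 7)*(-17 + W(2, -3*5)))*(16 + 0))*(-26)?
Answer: 156416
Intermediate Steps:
W(j, A) = 2*A
(((15 - 7)*(-17 + W(2, -3*5)))*(16 + 0))*(-26) = (((15 - 7)*(-17 + 2*(-3*5)))*(16 + 0))*(-26) = ((8*(-17 + 2*(-15)))*16)*(-26) = ((8*(-17 - 30))*16)*(-26) = ((8*(-47))*16)*(-26) = -376*16*(-26) = -6016*(-26) = 156416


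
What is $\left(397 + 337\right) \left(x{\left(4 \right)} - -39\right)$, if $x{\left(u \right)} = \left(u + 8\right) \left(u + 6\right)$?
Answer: $116706$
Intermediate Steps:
$x{\left(u \right)} = \left(6 + u\right) \left(8 + u\right)$ ($x{\left(u \right)} = \left(8 + u\right) \left(6 + u\right) = \left(6 + u\right) \left(8 + u\right)$)
$\left(397 + 337\right) \left(x{\left(4 \right)} - -39\right) = \left(397 + 337\right) \left(\left(48 + 4^{2} + 14 \cdot 4\right) - -39\right) = 734 \left(\left(48 + 16 + 56\right) + 39\right) = 734 \left(120 + 39\right) = 734 \cdot 159 = 116706$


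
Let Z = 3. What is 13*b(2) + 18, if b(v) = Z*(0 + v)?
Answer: 96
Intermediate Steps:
b(v) = 3*v (b(v) = 3*(0 + v) = 3*v)
13*b(2) + 18 = 13*(3*2) + 18 = 13*6 + 18 = 78 + 18 = 96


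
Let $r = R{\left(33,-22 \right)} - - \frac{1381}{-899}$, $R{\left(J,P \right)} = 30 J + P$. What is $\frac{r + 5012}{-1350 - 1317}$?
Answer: $- \frac{5374639}{2397633} \approx -2.2416$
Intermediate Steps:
$R{\left(J,P \right)} = P + 30 J$
$r = \frac{868851}{899}$ ($r = \left(-22 + 30 \cdot 33\right) - - \frac{1381}{-899} = \left(-22 + 990\right) - \left(-1381\right) \left(- \frac{1}{899}\right) = 968 - \frac{1381}{899} = \frac{868851}{899} \approx 966.46$)
$\frac{r + 5012}{-1350 - 1317} = \frac{\frac{868851}{899} + 5012}{-1350 - 1317} = \frac{5374639}{899 \left(-2667\right)} = \frac{5374639}{899} \left(- \frac{1}{2667}\right) = - \frac{5374639}{2397633}$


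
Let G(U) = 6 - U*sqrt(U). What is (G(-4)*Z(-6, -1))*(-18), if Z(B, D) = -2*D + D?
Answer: -108 - 144*I ≈ -108.0 - 144.0*I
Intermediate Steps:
Z(B, D) = -D
G(U) = 6 - U**(3/2)
(G(-4)*Z(-6, -1))*(-18) = ((6 - (-4)**(3/2))*(-1*(-1)))*(-18) = ((6 - (-8)*I)*1)*(-18) = ((6 + 8*I)*1)*(-18) = (6 + 8*I)*(-18) = -108 - 144*I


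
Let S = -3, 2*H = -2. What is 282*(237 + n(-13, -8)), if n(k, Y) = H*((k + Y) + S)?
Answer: 73602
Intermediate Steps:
H = -1 (H = (½)*(-2) = -1)
n(k, Y) = 3 - Y - k (n(k, Y) = -((k + Y) - 3) = -((Y + k) - 3) = -(-3 + Y + k) = 3 - Y - k)
282*(237 + n(-13, -8)) = 282*(237 + (3 - 1*(-8) - 1*(-13))) = 282*(237 + (3 + 8 + 13)) = 282*(237 + 24) = 282*261 = 73602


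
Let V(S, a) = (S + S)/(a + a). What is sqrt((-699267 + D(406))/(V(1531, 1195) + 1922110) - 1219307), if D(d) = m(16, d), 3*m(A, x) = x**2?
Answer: 2*I*sqrt(14474000072917683684682617)/6890768943 ≈ 1104.2*I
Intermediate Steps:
m(A, x) = x**2/3
V(S, a) = S/a (V(S, a) = (2*S)/((2*a)) = (2*S)*(1/(2*a)) = S/a)
D(d) = d**2/3
sqrt((-699267 + D(406))/(V(1531, 1195) + 1922110) - 1219307) = sqrt((-699267 + (1/3)*406**2)/(1531/1195 + 1922110) - 1219307) = sqrt((-699267 + (1/3)*164836)/(1531*(1/1195) + 1922110) - 1219307) = sqrt((-699267 + 164836/3)/(1531/1195 + 1922110) - 1219307) = sqrt(-1932965/(3*2296922981/1195) - 1219307) = sqrt(-1932965/3*1195/2296922981 - 1219307) = sqrt(-2309893175/6890768943 - 1219307) = sqrt(-8401965117475676/6890768943) = 2*I*sqrt(14474000072917683684682617)/6890768943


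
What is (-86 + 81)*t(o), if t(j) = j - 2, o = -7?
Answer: 45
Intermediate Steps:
t(j) = -2 + j
(-86 + 81)*t(o) = (-86 + 81)*(-2 - 7) = -5*(-9) = 45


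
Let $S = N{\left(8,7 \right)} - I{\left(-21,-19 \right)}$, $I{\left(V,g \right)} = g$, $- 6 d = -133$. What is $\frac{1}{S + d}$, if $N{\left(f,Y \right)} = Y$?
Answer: $\frac{6}{289} \approx 0.020761$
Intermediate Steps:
$d = \frac{133}{6}$ ($d = \left(- \frac{1}{6}\right) \left(-133\right) = \frac{133}{6} \approx 22.167$)
$S = 26$ ($S = 7 - -19 = 7 + 19 = 26$)
$\frac{1}{S + d} = \frac{1}{26 + \frac{133}{6}} = \frac{1}{\frac{289}{6}} = \frac{6}{289}$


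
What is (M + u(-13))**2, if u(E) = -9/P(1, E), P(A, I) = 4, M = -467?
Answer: 3523129/16 ≈ 2.2020e+5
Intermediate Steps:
u(E) = -9/4
(M + u(-13))**2 = (-467 - 9/4)**2 = (-1877/4)**2 = 3523129/16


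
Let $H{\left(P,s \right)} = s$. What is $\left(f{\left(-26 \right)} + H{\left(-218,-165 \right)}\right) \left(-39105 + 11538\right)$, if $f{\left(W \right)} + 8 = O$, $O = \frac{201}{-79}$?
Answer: $\frac{382299156}{79} \approx 4.8392 \cdot 10^{6}$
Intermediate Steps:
$O = - \frac{201}{79}$ ($O = 201 \left(- \frac{1}{79}\right) = - \frac{201}{79} \approx -2.5443$)
$f{\left(W \right)} = - \frac{833}{79}$ ($f{\left(W \right)} = -8 - \frac{201}{79} = - \frac{833}{79}$)
$\left(f{\left(-26 \right)} + H{\left(-218,-165 \right)}\right) \left(-39105 + 11538\right) = \left(- \frac{833}{79} - 165\right) \left(-39105 + 11538\right) = \left(- \frac{13868}{79}\right) \left(-27567\right) = \frac{382299156}{79}$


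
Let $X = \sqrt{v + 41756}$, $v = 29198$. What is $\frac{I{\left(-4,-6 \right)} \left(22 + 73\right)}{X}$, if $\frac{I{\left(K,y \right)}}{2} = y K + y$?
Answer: $\frac{1710 \sqrt{70954}}{35477} \approx 12.839$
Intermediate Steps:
$I{\left(K,y \right)} = 2 y + 2 K y$ ($I{\left(K,y \right)} = 2 \left(y K + y\right) = 2 \left(K y + y\right) = 2 \left(y + K y\right) = 2 y + 2 K y$)
$X = \sqrt{70954}$ ($X = \sqrt{29198 + 41756} = \sqrt{70954} \approx 266.37$)
$\frac{I{\left(-4,-6 \right)} \left(22 + 73\right)}{X} = \frac{2 \left(-6\right) \left(1 - 4\right) \left(22 + 73\right)}{\sqrt{70954}} = 2 \left(-6\right) \left(-3\right) 95 \frac{\sqrt{70954}}{70954} = 36 \cdot 95 \frac{\sqrt{70954}}{70954} = 3420 \frac{\sqrt{70954}}{70954} = \frac{1710 \sqrt{70954}}{35477}$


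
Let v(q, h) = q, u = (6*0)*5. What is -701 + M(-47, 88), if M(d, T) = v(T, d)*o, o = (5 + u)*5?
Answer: 1499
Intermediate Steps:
u = 0 (u = 0*5 = 0)
o = 25 (o = (5 + 0)*5 = 5*5 = 25)
M(d, T) = 25*T (M(d, T) = T*25 = 25*T)
-701 + M(-47, 88) = -701 + 25*88 = -701 + 2200 = 1499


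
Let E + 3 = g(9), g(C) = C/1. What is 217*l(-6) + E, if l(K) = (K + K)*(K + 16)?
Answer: -26034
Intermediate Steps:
g(C) = C (g(C) = C*1 = C)
E = 6 (E = -3 + 9 = 6)
l(K) = 2*K*(16 + K) (l(K) = (2*K)*(16 + K) = 2*K*(16 + K))
217*l(-6) + E = 217*(2*(-6)*(16 - 6)) + 6 = 217*(2*(-6)*10) + 6 = 217*(-120) + 6 = -26040 + 6 = -26034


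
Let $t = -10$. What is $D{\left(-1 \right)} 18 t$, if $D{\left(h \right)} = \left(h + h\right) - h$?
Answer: $180$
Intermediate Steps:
$D{\left(h \right)} = h$ ($D{\left(h \right)} = 2 h - h = h$)
$D{\left(-1 \right)} 18 t = \left(-1\right) 18 \left(-10\right) = \left(-18\right) \left(-10\right) = 180$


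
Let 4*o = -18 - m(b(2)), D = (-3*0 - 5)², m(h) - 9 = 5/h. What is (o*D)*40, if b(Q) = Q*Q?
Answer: -14125/2 ≈ -7062.5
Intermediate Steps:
b(Q) = Q²
m(h) = 9 + 5/h
D = 25 (D = (0 - 5)² = (-5)² = 25)
o = -113/16 (o = (-18 - (9 + 5/(2²)))/4 = (-18 - (9 + 5/4))/4 = (-18 - 1*41/4)/4 = (-18 - 41/4)/4 = (¼)*(-113/4) = -113/16 ≈ -7.0625)
(o*D)*40 = -113/16*25*40 = -2825/16*40 = -14125/2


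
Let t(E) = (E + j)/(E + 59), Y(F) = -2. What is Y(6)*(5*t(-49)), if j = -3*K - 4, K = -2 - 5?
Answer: 32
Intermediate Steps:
K = -7
j = 17 (j = -3*(-7) - 4 = 21 - 4 = 17)
t(E) = (17 + E)/(59 + E) (t(E) = (E + 17)/(E + 59) = (17 + E)/(59 + E))
Y(6)*(5*t(-49)) = -10*(17 - 49)/(59 - 49) = -10*-32/10 = -10*(1/10)*(-32) = -10*(-16)/5 = -2*(-16) = 32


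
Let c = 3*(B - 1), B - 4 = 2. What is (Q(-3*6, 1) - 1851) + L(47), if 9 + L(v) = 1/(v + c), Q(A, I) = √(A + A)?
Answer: -115319/62 + 6*I ≈ -1860.0 + 6.0*I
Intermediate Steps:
B = 6 (B = 4 + 2 = 6)
c = 15 (c = 3*(6 - 1) = 3*5 = 15)
Q(A, I) = √2*√A (Q(A, I) = √(2*A) = √2*√A)
L(v) = -9 + 1/(15 + v) (L(v) = -9 + 1/(v + 15) = -9 + 1/(15 + v))
(Q(-3*6, 1) - 1851) + L(47) = (√2*√(-3*6) - 1851) + (-134 - 9*47)/(15 + 47) = (√2*√(-18) - 1851) + (-134 - 423)/62 = (√2*(3*I*√2) - 1851) + (1/62)*(-557) = (6*I - 1851) - 557/62 = (-1851 + 6*I) - 557/62 = -115319/62 + 6*I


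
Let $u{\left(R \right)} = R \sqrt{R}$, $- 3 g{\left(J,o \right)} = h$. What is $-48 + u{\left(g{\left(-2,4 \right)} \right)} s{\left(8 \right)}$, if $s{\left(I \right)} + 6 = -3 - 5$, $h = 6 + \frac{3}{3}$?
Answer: $-48 + \frac{98 i \sqrt{21}}{9} \approx -48.0 + 49.899 i$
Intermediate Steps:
$h = 7$ ($h = 6 + 3 \cdot \frac{1}{3} = 6 + 1 = 7$)
$g{\left(J,o \right)} = - \frac{7}{3}$ ($g{\left(J,o \right)} = \left(- \frac{1}{3}\right) 7 = - \frac{7}{3}$)
$s{\left(I \right)} = -14$ ($s{\left(I \right)} = -6 - 8 = -14$)
$u{\left(R \right)} = R^{\frac{3}{2}}$
$-48 + u{\left(g{\left(-2,4 \right)} \right)} s{\left(8 \right)} = -48 + \left(- \frac{7}{3}\right)^{\frac{3}{2}} \left(-14\right) = -48 + - \frac{7 i \sqrt{21}}{9} \left(-14\right) = -48 + \frac{98 i \sqrt{21}}{9}$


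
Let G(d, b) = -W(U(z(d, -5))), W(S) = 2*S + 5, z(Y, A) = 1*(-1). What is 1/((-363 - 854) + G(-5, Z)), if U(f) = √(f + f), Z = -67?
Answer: I/(2*(√2 - 611*I)) ≈ -0.00081833 + 1.8941e-6*I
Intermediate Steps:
z(Y, A) = -1
U(f) = √2*√f (U(f) = √(2*f) = √2*√f)
W(S) = 5 + 2*S
G(d, b) = -5 - 2*I*√2 (G(d, b) = -(5 + 2*(√2*√(-1))) = -(5 + 2*(√2*I)) = -(5 + 2*(I*√2)) = -(5 + 2*I*√2) = -5 - 2*I*√2)
1/((-363 - 854) + G(-5, Z)) = 1/((-363 - 854) + (-5 - 2*I*√2)) = 1/(-1217 + (-5 - 2*I*√2)) = 1/(-1222 - 2*I*√2)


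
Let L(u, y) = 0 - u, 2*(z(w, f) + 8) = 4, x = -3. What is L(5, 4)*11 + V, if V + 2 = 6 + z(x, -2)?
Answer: -57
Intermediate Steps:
z(w, f) = -6 (z(w, f) = -8 + (1/2)*4 = -8 + 2 = -6)
L(u, y) = -u
V = -2 (V = -2 + (6 - 6) = -2 + 0 = -2)
L(5, 4)*11 + V = -1*5*11 - 2 = -5*11 - 2 = -55 - 2 = -57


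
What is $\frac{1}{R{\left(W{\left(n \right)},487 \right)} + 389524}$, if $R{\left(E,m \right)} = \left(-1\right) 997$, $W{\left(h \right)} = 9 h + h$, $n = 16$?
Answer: $\frac{1}{388527} \approx 2.5738 \cdot 10^{-6}$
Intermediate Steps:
$W{\left(h \right)} = 10 h$
$R{\left(E,m \right)} = -997$
$\frac{1}{R{\left(W{\left(n \right)},487 \right)} + 389524} = \frac{1}{-997 + 389524} = \frac{1}{388527}$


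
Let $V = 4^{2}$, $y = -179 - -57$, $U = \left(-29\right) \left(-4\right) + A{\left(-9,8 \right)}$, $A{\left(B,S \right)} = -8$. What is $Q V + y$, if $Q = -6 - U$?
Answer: $-1946$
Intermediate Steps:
$U = 108$ ($U = \left(-29\right) \left(-4\right) - 8 = 116 - 8 = 108$)
$Q = -114$ ($Q = -6 - 108 = -114$)
$y = -122$ ($y = -179 + 57 = -122$)
$V = 16$
$Q V + y = \left(-114\right) 16 - 122 = -1824 - 122 = -1946$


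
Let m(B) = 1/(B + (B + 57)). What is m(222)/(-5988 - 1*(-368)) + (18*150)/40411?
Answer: 7602133589/113782019820 ≈ 0.066813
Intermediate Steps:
m(B) = 1/(57 + 2*B) (m(B) = 1/(B + (57 + B)) = 1/(57 + 2*B))
m(222)/(-5988 - 1*(-368)) + (18*150)/40411 = 1/((57 + 2*222)*(-5988 - 1*(-368))) + (18*150)/40411 = 1/((57 + 444)*(-5988 + 368)) + 2700*(1/40411) = 1/(501*(-5620)) + 2700/40411 = (1/501)*(-1/5620) + 2700/40411 = -1/2815620 + 2700/40411 = 7602133589/113782019820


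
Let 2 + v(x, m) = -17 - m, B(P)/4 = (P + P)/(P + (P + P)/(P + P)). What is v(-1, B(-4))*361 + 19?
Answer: -32072/3 ≈ -10691.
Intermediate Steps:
B(P) = 8*P/(1 + P) (B(P) = 4*((P + P)/(P + (P + P)/(P + P))) = 4*((2*P)/(P + (2*P)/((2*P)))) = 4*((2*P)/(P + (2*P)*(1/(2*P)))) = 4*((2*P)/(P + 1)) = 4*((2*P)/(1 + P)) = 4*(2*P/(1 + P)) = 8*P/(1 + P))
v(x, m) = -19 - m (v(x, m) = -2 + (-17 - m) = -19 - m)
v(-1, B(-4))*361 + 19 = (-19 - 8*(-4)/(1 - 4))*361 + 19 = (-19 - 8*(-4)/(-3))*361 + 19 = (-19 - 8*(-4)*(-1)/3)*361 + 19 = (-19 - 1*32/3)*361 + 19 = (-19 - 32/3)*361 + 19 = -89/3*361 + 19 = -32129/3 + 19 = -32072/3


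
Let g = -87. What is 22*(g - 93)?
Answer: -3960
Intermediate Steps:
22*(g - 93) = 22*(-87 - 93) = 22*(-180) = -3960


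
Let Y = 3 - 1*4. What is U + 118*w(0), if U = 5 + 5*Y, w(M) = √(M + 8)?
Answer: 236*√2 ≈ 333.75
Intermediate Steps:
Y = -1 (Y = 3 - 4 = -1)
w(M) = √(8 + M)
U = 0 (U = 5 + 5*(-1) = 5 - 5 = 0)
U + 118*w(0) = 0 + 118*√(8 + 0) = 0 + 118*√8 = 0 + 118*(2*√2) = 0 + 236*√2 = 236*√2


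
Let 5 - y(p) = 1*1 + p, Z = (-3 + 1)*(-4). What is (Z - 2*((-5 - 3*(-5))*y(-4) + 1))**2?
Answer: 23716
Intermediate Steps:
Z = 8 (Z = -2*(-4) = 8)
y(p) = 4 - p (y(p) = 5 - (1*1 + p) = 5 - (1 + p) = 5 + (-1 - p) = 4 - p)
(Z - 2*((-5 - 3*(-5))*y(-4) + 1))**2 = (8 - 2*((-5 - 3*(-5))*(4 - 1*(-4)) + 1))**2 = (8 - 2*((-5 + 15)*(4 + 4) + 1))**2 = (8 - 2*(10*8 + 1))**2 = (8 - 2*(80 + 1))**2 = (8 - 2*81)**2 = (8 - 162)**2 = (-154)**2 = 23716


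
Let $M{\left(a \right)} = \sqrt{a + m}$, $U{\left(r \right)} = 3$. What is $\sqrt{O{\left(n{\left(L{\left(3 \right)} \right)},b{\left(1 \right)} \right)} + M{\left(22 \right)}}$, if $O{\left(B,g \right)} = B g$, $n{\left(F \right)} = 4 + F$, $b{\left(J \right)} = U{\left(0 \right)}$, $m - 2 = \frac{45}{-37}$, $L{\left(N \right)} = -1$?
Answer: $\frac{\sqrt{12321 + 37 \sqrt{31191}}}{37} \approx 3.7112$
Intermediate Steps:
$m = \frac{29}{37}$ ($m = 2 + \frac{45}{-37} = 2 + 45 \left(- \frac{1}{37}\right) = 2 - \frac{45}{37} = \frac{29}{37} \approx 0.78378$)
$b{\left(J \right)} = 3$
$M{\left(a \right)} = \sqrt{\frac{29}{37} + a}$ ($M{\left(a \right)} = \sqrt{a + \frac{29}{37}} = \sqrt{\frac{29}{37} + a}$)
$\sqrt{O{\left(n{\left(L{\left(3 \right)} \right)},b{\left(1 \right)} \right)} + M{\left(22 \right)}} = \sqrt{\left(4 - 1\right) 3 + \frac{\sqrt{1073 + 1369 \cdot 22}}{37}} = \sqrt{3 \cdot 3 + \frac{\sqrt{1073 + 30118}}{37}} = \sqrt{9 + \frac{\sqrt{31191}}{37}}$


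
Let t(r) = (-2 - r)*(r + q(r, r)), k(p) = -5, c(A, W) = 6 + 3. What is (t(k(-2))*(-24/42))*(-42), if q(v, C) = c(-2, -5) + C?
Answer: -72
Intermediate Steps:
c(A, W) = 9
q(v, C) = 9 + C
t(r) = (-2 - r)*(9 + 2*r) (t(r) = (-2 - r)*(r + (9 + r)) = (-2 - r)*(9 + 2*r))
(t(k(-2))*(-24/42))*(-42) = ((-18 - 13*(-5) - 2*(-5)**2)*(-24/42))*(-42) = ((-18 + 65 - 2*25)*(-24*1/42))*(-42) = ((-18 + 65 - 50)*(-4/7))*(-42) = -3*(-4/7)*(-42) = (12/7)*(-42) = -72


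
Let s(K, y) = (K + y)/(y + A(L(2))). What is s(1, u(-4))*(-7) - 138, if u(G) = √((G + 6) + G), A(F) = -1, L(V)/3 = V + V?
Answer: -421/3 + 14*I*√2/3 ≈ -140.33 + 6.5997*I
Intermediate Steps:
L(V) = 6*V (L(V) = 3*(V + V) = 3*(2*V) = 6*V)
u(G) = √(6 + 2*G) (u(G) = √((6 + G) + G) = √(6 + 2*G))
s(K, y) = (K + y)/(-1 + y) (s(K, y) = (K + y)/(y - 1) = (K + y)/(-1 + y))
s(1, u(-4))*(-7) - 138 = ((1 + √(6 + 2*(-4)))/(-1 + √(6 + 2*(-4))))*(-7) - 138 = ((1 + √(6 - 8))/(-1 + √(6 - 8)))*(-7) - 138 = ((1 + √(-2))/(-1 + √(-2)))*(-7) - 138 = ((1 + I*√2)/(-1 + I*√2))*(-7) - 138 = -7*(1 + I*√2)/(-1 + I*√2) - 138 = -138 - 7*(1 + I*√2)/(-1 + I*√2)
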